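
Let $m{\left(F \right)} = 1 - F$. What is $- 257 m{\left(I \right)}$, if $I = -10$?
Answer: $-2827$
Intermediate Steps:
$- 257 m{\left(I \right)} = - 257 \left(1 - -10\right) = - 257 \left(1 + 10\right) = \left(-257\right) 11 = -2827$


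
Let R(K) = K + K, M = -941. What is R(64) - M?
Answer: 1069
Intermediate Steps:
R(K) = 2*K
R(64) - M = 2*64 - 1*(-941) = 128 + 941 = 1069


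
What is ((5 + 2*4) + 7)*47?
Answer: 940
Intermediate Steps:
((5 + 2*4) + 7)*47 = ((5 + 8) + 7)*47 = (13 + 7)*47 = 20*47 = 940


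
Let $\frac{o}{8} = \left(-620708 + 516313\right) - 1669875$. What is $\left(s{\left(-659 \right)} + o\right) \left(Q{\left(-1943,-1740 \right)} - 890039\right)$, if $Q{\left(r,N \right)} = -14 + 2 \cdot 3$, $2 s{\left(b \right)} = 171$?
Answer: $\frac{25266786853003}{2} \approx 1.2633 \cdot 10^{13}$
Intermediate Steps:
$o = -14194160$ ($o = 8 \left(\left(-620708 + 516313\right) - 1669875\right) = 8 \left(-104395 - 1669875\right) = 8 \left(-1774270\right) = -14194160$)
$s{\left(b \right)} = \frac{171}{2}$ ($s{\left(b \right)} = \frac{1}{2} \cdot 171 = \frac{171}{2}$)
$Q{\left(r,N \right)} = -8$ ($Q{\left(r,N \right)} = -14 + 6 = -8$)
$\left(s{\left(-659 \right)} + o\right) \left(Q{\left(-1943,-1740 \right)} - 890039\right) = \left(\frac{171}{2} - 14194160\right) \left(-8 - 890039\right) = \left(- \frac{28388149}{2}\right) \left(-890047\right) = \frac{25266786853003}{2}$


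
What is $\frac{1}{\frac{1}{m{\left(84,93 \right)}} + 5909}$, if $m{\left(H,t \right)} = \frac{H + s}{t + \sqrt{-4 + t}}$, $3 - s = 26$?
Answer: $\frac{21993062}{129990533675} - \frac{61 \sqrt{89}}{129990533675} \approx 0.00016919$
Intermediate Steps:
$s = -23$ ($s = 3 - 26 = -23$)
$m{\left(H,t \right)} = \frac{-23 + H}{t + \sqrt{-4 + t}}$ ($m{\left(H,t \right)} = \frac{H - 23}{t + \sqrt{-4 + t}} = \frac{-23 + H}{t + \sqrt{-4 + t}}$)
$\frac{1}{\frac{1}{m{\left(84,93 \right)}} + 5909} = \frac{1}{\frac{1}{\frac{1}{93 + \sqrt{-4 + 93}} \left(-23 + 84\right)} + 5909} = \frac{1}{\frac{1}{\frac{1}{93 + \sqrt{89}} \cdot 61} + 5909} = \frac{1}{\frac{1}{61 \frac{1}{93 + \sqrt{89}}} + 5909} = \frac{1}{\left(\frac{93}{61} + \frac{\sqrt{89}}{61}\right) + 5909} = \frac{1}{\frac{360542}{61} + \frac{\sqrt{89}}{61}}$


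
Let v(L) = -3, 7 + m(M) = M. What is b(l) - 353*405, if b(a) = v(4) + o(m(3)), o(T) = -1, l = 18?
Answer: -142969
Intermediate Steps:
m(M) = -7 + M
b(a) = -4 (b(a) = -3 - 1 = -4)
b(l) - 353*405 = -4 - 353*405 = -4 - 142965 = -142969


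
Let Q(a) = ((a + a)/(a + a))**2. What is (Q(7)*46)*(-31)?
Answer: -1426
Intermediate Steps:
Q(a) = 1 (Q(a) = ((2*a)/((2*a)))**2 = ((2*a)*(1/(2*a)))**2 = 1**2 = 1)
(Q(7)*46)*(-31) = (1*46)*(-31) = 46*(-31) = -1426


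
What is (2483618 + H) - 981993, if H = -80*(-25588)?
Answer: 3548665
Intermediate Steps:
H = 2047040
(2483618 + H) - 981993 = (2483618 + 2047040) - 981993 = 4530658 - 981993 = 3548665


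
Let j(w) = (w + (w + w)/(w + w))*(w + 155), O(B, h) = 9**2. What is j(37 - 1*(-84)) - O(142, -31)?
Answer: 33591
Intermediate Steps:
O(B, h) = 81
j(w) = (1 + w)*(155 + w) (j(w) = (w + (2*w)/((2*w)))*(155 + w) = (w + (2*w)*(1/(2*w)))*(155 + w) = (w + 1)*(155 + w) = (1 + w)*(155 + w))
j(37 - 1*(-84)) - O(142, -31) = (155 + (37 - 1*(-84))**2 + 156*(37 - 1*(-84))) - 1*81 = (155 + (37 + 84)**2 + 156*(37 + 84)) - 81 = (155 + 121**2 + 156*121) - 81 = (155 + 14641 + 18876) - 81 = 33672 - 81 = 33591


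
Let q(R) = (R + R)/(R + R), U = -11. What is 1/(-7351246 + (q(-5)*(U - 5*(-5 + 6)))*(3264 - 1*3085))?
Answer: -1/7354110 ≈ -1.3598e-7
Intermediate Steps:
q(R) = 1 (q(R) = (2*R)/((2*R)) = (2*R)*(1/(2*R)) = 1)
1/(-7351246 + (q(-5)*(U - 5*(-5 + 6)))*(3264 - 1*3085)) = 1/(-7351246 + (1*(-11 - 5*(-5 + 6)))*(3264 - 1*3085)) = 1/(-7351246 + (1*(-11 - 5*1))*(3264 - 3085)) = 1/(-7351246 + (1*(-11 - 5))*179) = 1/(-7351246 + (1*(-16))*179) = 1/(-7351246 - 16*179) = 1/(-7351246 - 2864) = 1/(-7354110) = -1/7354110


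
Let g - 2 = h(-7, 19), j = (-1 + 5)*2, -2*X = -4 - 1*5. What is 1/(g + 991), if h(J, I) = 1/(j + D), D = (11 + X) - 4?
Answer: 39/38729 ≈ 0.0010070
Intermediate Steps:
X = 9/2 (X = -(-4 - 1*5)/2 = -(-4 - 5)/2 = -½*(-9) = 9/2 ≈ 4.5000)
D = 23/2 (D = (11 + 9/2) - 4 = 31/2 - 4 = 23/2 ≈ 11.500)
j = 8 (j = 4*2 = 8)
h(J, I) = 2/39 (h(J, I) = 1/(8 + 23/2) = 1/(39/2) = 2/39)
g = 80/39 (g = 2 + 2/39 = 80/39 ≈ 2.0513)
1/(g + 991) = 1/(80/39 + 991) = 1/(38729/39) = 39/38729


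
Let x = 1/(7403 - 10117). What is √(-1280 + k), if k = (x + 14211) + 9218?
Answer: √163145012890/2714 ≈ 148.83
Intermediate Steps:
x = -1/2714 (x = 1/(-2714) = -1/2714 ≈ -0.00036846)
k = 63586305/2714 (k = (-1/2714 + 14211) + 9218 = 38568653/2714 + 9218 = 63586305/2714 ≈ 23429.)
√(-1280 + k) = √(-1280 + 63586305/2714) = √(60112385/2714) = √163145012890/2714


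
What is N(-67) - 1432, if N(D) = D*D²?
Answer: -302195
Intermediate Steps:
N(D) = D³
N(-67) - 1432 = (-67)³ - 1432 = -300763 - 1432 = -302195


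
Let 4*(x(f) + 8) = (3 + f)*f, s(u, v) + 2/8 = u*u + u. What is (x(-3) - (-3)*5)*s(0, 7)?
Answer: -7/4 ≈ -1.7500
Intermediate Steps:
s(u, v) = -¼ + u + u² (s(u, v) = -¼ + (u*u + u) = -¼ + (u² + u) = -¼ + (u + u²) = -¼ + u + u²)
x(f) = -8 + f*(3 + f)/4 (x(f) = -8 + ((3 + f)*f)/4 = -8 + (f*(3 + f))/4 = -8 + f*(3 + f)/4)
(x(-3) - (-3)*5)*s(0, 7) = ((-8 + (¼)*(-3)² + (¾)*(-3)) - (-3)*5)*(-¼ + 0 + 0²) = ((-8 + (¼)*9 - 9/4) - 3*(-5))*(-¼ + 0 + 0) = ((-8 + 9/4 - 9/4) + 15)*(-¼) = (-8 + 15)*(-¼) = 7*(-¼) = -7/4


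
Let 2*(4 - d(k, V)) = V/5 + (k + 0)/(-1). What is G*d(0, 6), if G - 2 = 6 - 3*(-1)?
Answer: 187/5 ≈ 37.400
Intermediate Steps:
d(k, V) = 4 + k/2 - V/10 (d(k, V) = 4 - (V/5 + (k + 0)/(-1))/2 = 4 - (V*(1/5) + k*(-1))/2 = 4 - (V/5 - k)/2 = 4 - (-k + V/5)/2 = 4 + (k/2 - V/10) = 4 + k/2 - V/10)
G = 11 (G = 2 + (6 - 3*(-1)) = 2 + (6 + 3) = 2 + 9 = 11)
G*d(0, 6) = 11*(4 + (1/2)*0 - 1/10*6) = 11*(4 + 0 - 3/5) = 11*(17/5) = 187/5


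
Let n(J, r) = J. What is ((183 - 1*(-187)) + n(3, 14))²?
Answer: 139129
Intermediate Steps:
((183 - 1*(-187)) + n(3, 14))² = ((183 - 1*(-187)) + 3)² = ((183 + 187) + 3)² = (370 + 3)² = 373² = 139129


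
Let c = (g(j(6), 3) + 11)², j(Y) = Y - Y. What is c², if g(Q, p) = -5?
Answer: 1296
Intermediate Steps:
j(Y) = 0
c = 36 (c = (-5 + 11)² = 6² = 36)
c² = 36² = 1296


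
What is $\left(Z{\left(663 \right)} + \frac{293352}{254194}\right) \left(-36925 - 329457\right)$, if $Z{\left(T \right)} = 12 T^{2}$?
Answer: $- \frac{245627974238170944}{127097} \approx -1.9326 \cdot 10^{12}$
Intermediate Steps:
$\left(Z{\left(663 \right)} + \frac{293352}{254194}\right) \left(-36925 - 329457\right) = \left(12 \cdot 663^{2} + \frac{293352}{254194}\right) \left(-36925 - 329457\right) = \left(12 \cdot 439569 + 293352 \cdot \frac{1}{254194}\right) \left(-366382\right) = \left(5274828 + \frac{146676}{127097}\right) \left(-366382\right) = \frac{670414960992}{127097} \left(-366382\right) = - \frac{245627974238170944}{127097}$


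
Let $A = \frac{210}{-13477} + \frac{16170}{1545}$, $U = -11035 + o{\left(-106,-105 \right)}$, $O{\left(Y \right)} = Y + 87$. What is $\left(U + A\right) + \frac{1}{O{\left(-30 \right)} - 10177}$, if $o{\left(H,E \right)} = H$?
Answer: $- \frac{156360689645531}{14047885720} \approx -11131.0$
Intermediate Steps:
$O{\left(Y \right)} = 87 + Y$
$U = -11141$ ($U = -11035 - 106 = -11141$)
$A = \frac{14506576}{1388131}$ ($A = 210 \left(- \frac{1}{13477}\right) + 16170 \cdot \frac{1}{1545} = - \frac{210}{13477} + \frac{1078}{103} = \frac{14506576}{1388131} \approx 10.45$)
$\left(U + A\right) + \frac{1}{O{\left(-30 \right)} - 10177} = \left(-11141 + \frac{14506576}{1388131}\right) + \frac{1}{\left(87 - 30\right) - 10177} = - \frac{15450660895}{1388131} + \frac{1}{57 - 10177} = - \frac{15450660895}{1388131} + \frac{1}{-10120} = - \frac{15450660895}{1388131} - \frac{1}{10120} = - \frac{156360689645531}{14047885720}$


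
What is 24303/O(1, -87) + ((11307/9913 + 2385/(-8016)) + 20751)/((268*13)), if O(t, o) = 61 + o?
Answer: -85709697521667/92282575424 ≈ -928.77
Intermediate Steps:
24303/O(1, -87) + ((11307/9913 + 2385/(-8016)) + 20751)/((268*13)) = 24303/(61 - 87) + ((11307/9913 + 2385/(-8016)) + 20751)/((268*13)) = 24303/(-26) + ((11307*(1/9913) + 2385*(-1/8016)) + 20751)/3484 = 24303*(-1/26) + ((11307/9913 - 795/2672) + 20751)*(1/3484) = -24303/26 + (22331469/26487536 + 20751)*(1/3484) = -24303/26 + (549665191005/26487536)*(1/3484) = -24303/26 + 549665191005/92282575424 = -85709697521667/92282575424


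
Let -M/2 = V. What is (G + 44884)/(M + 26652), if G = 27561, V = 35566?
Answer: -14489/8896 ≈ -1.6287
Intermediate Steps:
M = -71132 (M = -2*35566 = -71132)
(G + 44884)/(M + 26652) = (27561 + 44884)/(-71132 + 26652) = 72445/(-44480) = 72445*(-1/44480) = -14489/8896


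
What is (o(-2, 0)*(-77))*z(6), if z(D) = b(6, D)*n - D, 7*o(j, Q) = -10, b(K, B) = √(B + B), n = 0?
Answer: -660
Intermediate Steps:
b(K, B) = √2*√B (b(K, B) = √(2*B) = √2*√B)
o(j, Q) = -10/7 (o(j, Q) = (⅐)*(-10) = -10/7)
z(D) = -D (z(D) = (√2*√D)*0 - D = 0 - D = -D)
(o(-2, 0)*(-77))*z(6) = (-10/7*(-77))*(-1*6) = 110*(-6) = -660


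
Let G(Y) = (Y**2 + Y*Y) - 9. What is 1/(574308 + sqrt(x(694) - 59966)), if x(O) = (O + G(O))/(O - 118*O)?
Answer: 2220602904/1275310244499157 - 5*I*sqrt(1757515634238)/8927171711494099 ≈ 1.7412e-6 - 7.4252e-10*I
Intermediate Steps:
G(Y) = -9 + 2*Y**2 (G(Y) = (Y**2 + Y**2) - 9 = 2*Y**2 - 9 = -9 + 2*Y**2)
x(O) = -(-9 + O + 2*O**2)/(117*O) (x(O) = (O + (-9 + 2*O**2))/(O - 118*O) = (-9 + O + 2*O**2)/((-117*O)) = (-9 + O + 2*O**2)*(-1/(117*O)) = -(-9 + O + 2*O**2)/(117*O))
1/(574308 + sqrt(x(694) - 59966)) = 1/(574308 + sqrt((1/117)*(9 - 1*694 - 2*694**2)/694 - 59966)) = 1/(574308 + sqrt((1/117)*(1/694)*(9 - 694 - 2*481636) - 59966)) = 1/(574308 + sqrt((1/117)*(1/694)*(9 - 694 - 963272) - 59966)) = 1/(574308 + sqrt((1/117)*(1/694)*(-963957) - 59966)) = 1/(574308 + sqrt(-321319/27066 - 59966)) = 1/(574308 + sqrt(-1623361075/27066)) = 1/(574308 + 5*I*sqrt(1757515634238)/27066)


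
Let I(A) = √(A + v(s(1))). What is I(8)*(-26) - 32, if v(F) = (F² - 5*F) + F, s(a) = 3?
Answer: -32 - 26*√5 ≈ -90.138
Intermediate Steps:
v(F) = F² - 4*F
I(A) = √(-3 + A) (I(A) = √(A + 3*(-4 + 3)) = √(A + 3*(-1)) = √(A - 3) = √(-3 + A))
I(8)*(-26) - 32 = √(-3 + 8)*(-26) - 32 = √5*(-26) - 32 = -26*√5 - 32 = -32 - 26*√5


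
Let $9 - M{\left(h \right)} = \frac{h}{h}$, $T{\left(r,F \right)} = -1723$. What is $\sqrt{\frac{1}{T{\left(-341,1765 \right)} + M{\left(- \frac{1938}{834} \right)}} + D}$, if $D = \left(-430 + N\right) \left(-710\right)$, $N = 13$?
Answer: $\frac{\sqrt{17771601715}}{245} \approx 544.12$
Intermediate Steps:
$M{\left(h \right)} = 8$ ($M{\left(h \right)} = 9 - \frac{h}{h} = 9 - 1 = 8$)
$D = 296070$ ($D = \left(-430 + 13\right) \left(-710\right) = \left(-417\right) \left(-710\right) = 296070$)
$\sqrt{\frac{1}{T{\left(-341,1765 \right)} + M{\left(- \frac{1938}{834} \right)}} + D} = \sqrt{\frac{1}{-1723 + 8} + 296070} = \sqrt{\frac{1}{-1715} + 296070} = \sqrt{- \frac{1}{1715} + 296070} = \sqrt{\frac{507760049}{1715}} = \frac{\sqrt{17771601715}}{245}$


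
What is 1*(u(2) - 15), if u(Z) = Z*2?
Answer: -11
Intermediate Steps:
u(Z) = 2*Z
1*(u(2) - 15) = 1*(2*2 - 15) = 1*(4 - 15) = 1*(-11) = -11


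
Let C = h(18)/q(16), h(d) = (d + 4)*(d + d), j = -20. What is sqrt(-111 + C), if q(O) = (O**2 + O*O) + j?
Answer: I*sqrt(183885)/41 ≈ 10.459*I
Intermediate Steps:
q(O) = -20 + 2*O**2 (q(O) = (O**2 + O*O) - 20 = (O**2 + O**2) - 20 = 2*O**2 - 20 = -20 + 2*O**2)
h(d) = 2*d*(4 + d) (h(d) = (4 + d)*(2*d) = 2*d*(4 + d))
C = 66/41 (C = (2*18*(4 + 18))/(-20 + 2*16**2) = (2*18*22)/(-20 + 2*256) = 792/(-20 + 512) = 792/492 = 792*(1/492) = 66/41 ≈ 1.6098)
sqrt(-111 + C) = sqrt(-111 + 66/41) = sqrt(-4485/41) = I*sqrt(183885)/41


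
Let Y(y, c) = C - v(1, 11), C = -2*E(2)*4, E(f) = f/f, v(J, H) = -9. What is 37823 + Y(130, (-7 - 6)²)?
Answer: 37824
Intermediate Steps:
E(f) = 1
C = -8 (C = -2*1*4 = -2*4 = -8)
Y(y, c) = 1 (Y(y, c) = -8 - 1*(-9) = -8 + 9 = 1)
37823 + Y(130, (-7 - 6)²) = 37823 + 1 = 37824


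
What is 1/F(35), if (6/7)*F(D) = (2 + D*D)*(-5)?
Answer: -2/14315 ≈ -0.00013971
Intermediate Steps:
F(D) = -35/3 - 35*D²/6 (F(D) = 7*((2 + D*D)*(-5))/6 = 7*((2 + D²)*(-5))/6 = 7*(-10 - 5*D²)/6 = -35/3 - 35*D²/6)
1/F(35) = 1/(-35/3 - 35/6*35²) = 1/(-35/3 - 35/6*1225) = 1/(-35/3 - 42875/6) = 1/(-14315/2) = -2/14315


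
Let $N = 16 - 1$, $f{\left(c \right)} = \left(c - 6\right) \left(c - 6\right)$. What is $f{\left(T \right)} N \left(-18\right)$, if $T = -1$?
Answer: $-13230$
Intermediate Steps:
$f{\left(c \right)} = \left(-6 + c\right)^{2}$ ($f{\left(c \right)} = \left(-6 + c\right) \left(-6 + c\right) = \left(-6 + c\right)^{2}$)
$N = 15$
$f{\left(T \right)} N \left(-18\right) = \left(-6 - 1\right)^{2} \cdot 15 \left(-18\right) = \left(-7\right)^{2} \cdot 15 \left(-18\right) = 49 \cdot 15 \left(-18\right) = 735 \left(-18\right) = -13230$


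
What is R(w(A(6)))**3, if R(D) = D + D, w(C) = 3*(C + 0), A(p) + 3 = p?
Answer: 5832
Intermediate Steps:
A(p) = -3 + p
w(C) = 3*C
R(D) = 2*D
R(w(A(6)))**3 = (2*(3*(-3 + 6)))**3 = (2*(3*3))**3 = (2*9)**3 = 18**3 = 5832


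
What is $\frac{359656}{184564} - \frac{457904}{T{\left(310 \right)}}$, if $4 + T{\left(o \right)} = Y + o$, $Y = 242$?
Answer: $- \frac{5269718898}{6321317} \approx -833.64$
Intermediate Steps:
$T{\left(o \right)} = 238 + o$ ($T{\left(o \right)} = -4 + \left(242 + o\right) = 238 + o$)
$\frac{359656}{184564} - \frac{457904}{T{\left(310 \right)}} = \frac{359656}{184564} - \frac{457904}{238 + 310} = 359656 \cdot \frac{1}{184564} - \frac{457904}{548} = \frac{89914}{46141} - \frac{114476}{137} = - \frac{5269718898}{6321317}$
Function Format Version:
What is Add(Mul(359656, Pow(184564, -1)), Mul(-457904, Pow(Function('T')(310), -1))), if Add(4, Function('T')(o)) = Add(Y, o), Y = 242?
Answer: Rational(-5269718898, 6321317) ≈ -833.64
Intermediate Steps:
Function('T')(o) = Add(238, o) (Function('T')(o) = Add(-4, Add(242, o)) = Add(238, o))
Add(Mul(359656, Pow(184564, -1)), Mul(-457904, Pow(Function('T')(310), -1))) = Add(Mul(359656, Pow(184564, -1)), Mul(-457904, Pow(Add(238, 310), -1))) = Add(Mul(359656, Rational(1, 184564)), Mul(-457904, Pow(548, -1))) = Add(Rational(89914, 46141), Mul(-457904, Rational(1, 548))) = Add(Rational(89914, 46141), Rational(-114476, 137)) = Rational(-5269718898, 6321317)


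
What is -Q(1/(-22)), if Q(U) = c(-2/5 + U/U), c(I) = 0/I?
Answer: 0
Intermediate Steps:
c(I) = 0
Q(U) = 0
-Q(1/(-22)) = -1*0 = 0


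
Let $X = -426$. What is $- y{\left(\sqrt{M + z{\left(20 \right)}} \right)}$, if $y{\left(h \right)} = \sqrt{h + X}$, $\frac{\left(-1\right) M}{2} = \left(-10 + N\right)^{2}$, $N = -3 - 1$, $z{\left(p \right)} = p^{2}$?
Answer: $- i \sqrt{426 - 2 \sqrt{2}} \approx - 20.571 i$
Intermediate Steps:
$N = -4$
$M = -392$ ($M = - 2 \left(-10 - 4\right)^{2} = - 2 \left(-14\right)^{2} = \left(-2\right) 196 = -392$)
$y{\left(h \right)} = \sqrt{-426 + h}$ ($y{\left(h \right)} = \sqrt{h - 426} = \sqrt{-426 + h}$)
$- y{\left(\sqrt{M + z{\left(20 \right)}} \right)} = - \sqrt{-426 + \sqrt{-392 + 20^{2}}} = - \sqrt{-426 + \sqrt{-392 + 400}} = - \sqrt{-426 + \sqrt{8}} = - \sqrt{-426 + 2 \sqrt{2}}$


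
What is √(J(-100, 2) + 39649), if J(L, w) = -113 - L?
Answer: 6*√1101 ≈ 199.09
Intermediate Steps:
√(J(-100, 2) + 39649) = √((-113 - 1*(-100)) + 39649) = √((-113 + 100) + 39649) = √(-13 + 39649) = √39636 = 6*√1101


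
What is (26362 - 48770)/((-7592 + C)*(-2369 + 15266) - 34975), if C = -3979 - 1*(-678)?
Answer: 5602/35130499 ≈ 0.00015946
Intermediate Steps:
C = -3301 (C = -3979 + 678 = -3301)
(26362 - 48770)/((-7592 + C)*(-2369 + 15266) - 34975) = (26362 - 48770)/((-7592 - 3301)*(-2369 + 15266) - 34975) = -22408/(-10893*12897 - 34975) = -22408/(-140487021 - 34975) = -22408/(-140521996) = -22408*(-1/140521996) = 5602/35130499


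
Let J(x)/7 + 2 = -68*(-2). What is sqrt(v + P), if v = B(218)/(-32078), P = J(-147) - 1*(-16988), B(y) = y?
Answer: sqrt(4611453165195)/16039 ≈ 133.89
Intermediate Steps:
J(x) = 938 (J(x) = -14 + 7*(-68*(-2)) = -14 + 7*136 = -14 + 952 = 938)
P = 17926 (P = 938 - 1*(-16988) = 938 + 16988 = 17926)
v = -109/16039 (v = 218/(-32078) = 218*(-1/32078) = -109/16039 ≈ -0.0067959)
sqrt(v + P) = sqrt(-109/16039 + 17926) = sqrt(287515005/16039) = sqrt(4611453165195)/16039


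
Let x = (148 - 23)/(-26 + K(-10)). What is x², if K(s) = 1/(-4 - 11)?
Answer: 3515625/152881 ≈ 22.996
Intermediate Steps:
K(s) = -1/15 (K(s) = 1/(-15) = -1/15)
x = -1875/391 (x = (148 - 23)/(-26 - 1/15) = 125/(-391/15) = 125*(-15/391) = -1875/391 ≈ -4.7954)
x² = (-1875/391)² = 3515625/152881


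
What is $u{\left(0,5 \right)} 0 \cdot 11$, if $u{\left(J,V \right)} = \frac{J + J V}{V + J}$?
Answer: $0$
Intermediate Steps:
$u{\left(J,V \right)} = \frac{J + J V}{J + V}$
$u{\left(0,5 \right)} 0 \cdot 11 = \frac{0 \left(1 + 5\right)}{0 + 5} \cdot 0 \cdot 11 = 0 \cdot \frac{1}{5} \cdot 6 \cdot 0 \cdot 11 = 0 \cdot 0 \cdot 11 = 0 \cdot 11 = 0$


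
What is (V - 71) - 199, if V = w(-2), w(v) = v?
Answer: -272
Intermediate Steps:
V = -2
(V - 71) - 199 = (-2 - 71) - 199 = -73 - 199 = -272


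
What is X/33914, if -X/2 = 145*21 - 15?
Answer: -3030/16957 ≈ -0.17869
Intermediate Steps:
X = -6060 (X = -2*(145*21 - 15) = -2*(3045 - 15) = -2*3030 = -6060)
X/33914 = -6060/33914 = -6060*1/33914 = -3030/16957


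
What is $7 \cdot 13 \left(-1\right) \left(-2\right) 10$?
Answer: $1820$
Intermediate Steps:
$7 \cdot 13 \left(-1\right) \left(-2\right) 10 = 91 \cdot 2 \cdot 10 = 91 \cdot 20 = 1820$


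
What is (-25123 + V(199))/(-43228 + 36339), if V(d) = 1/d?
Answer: 4999476/1370911 ≈ 3.6468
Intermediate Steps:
(-25123 + V(199))/(-43228 + 36339) = (-25123 + 1/199)/(-43228 + 36339) = (-25123 + 1/199)/(-6889) = -4999476/199*(-1/6889) = 4999476/1370911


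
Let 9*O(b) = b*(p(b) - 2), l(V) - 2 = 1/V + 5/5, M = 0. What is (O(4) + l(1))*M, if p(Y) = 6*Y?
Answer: 0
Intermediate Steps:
l(V) = 3 + 1/V (l(V) = 2 + (1/V + 5/5) = 2 + (1/V + 5*(1/5)) = 2 + (1/V + 1) = 2 + (1 + 1/V) = 3 + 1/V)
O(b) = b*(-2 + 6*b)/9 (O(b) = (b*(6*b - 2))/9 = (b*(-2 + 6*b))/9 = b*(-2 + 6*b)/9)
(O(4) + l(1))*M = ((2/9)*4*(-1 + 3*4) + (3 + 1/1))*0 = ((2/9)*4*(-1 + 12) + (3 + 1))*0 = ((2/9)*4*11 + 4)*0 = (88/9 + 4)*0 = (124/9)*0 = 0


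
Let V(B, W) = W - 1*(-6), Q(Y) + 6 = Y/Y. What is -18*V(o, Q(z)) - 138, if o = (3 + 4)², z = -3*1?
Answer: -156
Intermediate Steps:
z = -3
Q(Y) = -5 (Q(Y) = -6 + Y/Y = -6 + 1 = -5)
o = 49 (o = 7² = 49)
V(B, W) = 6 + W (V(B, W) = W + 6 = 6 + W)
-18*V(o, Q(z)) - 138 = -18*(6 - 5) - 138 = -18*1 - 138 = -18 - 138 = -156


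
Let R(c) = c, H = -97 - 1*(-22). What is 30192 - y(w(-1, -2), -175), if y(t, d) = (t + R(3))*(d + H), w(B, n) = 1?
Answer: 31192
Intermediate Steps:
H = -75 (H = -97 + 22 = -75)
y(t, d) = (-75 + d)*(3 + t) (y(t, d) = (t + 3)*(d - 75) = (3 + t)*(-75 + d) = (-75 + d)*(3 + t))
30192 - y(w(-1, -2), -175) = 30192 - (-225 - 75*1 + 3*(-175) - 175*1) = 30192 - (-225 - 75 - 525 - 175) = 30192 - 1*(-1000) = 30192 + 1000 = 31192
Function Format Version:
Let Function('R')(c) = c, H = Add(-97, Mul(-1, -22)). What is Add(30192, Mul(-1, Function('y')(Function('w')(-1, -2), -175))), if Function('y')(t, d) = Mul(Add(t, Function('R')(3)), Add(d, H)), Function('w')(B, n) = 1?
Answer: 31192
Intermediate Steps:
H = -75 (H = Add(-97, 22) = -75)
Function('y')(t, d) = Mul(Add(-75, d), Add(3, t)) (Function('y')(t, d) = Mul(Add(t, 3), Add(d, -75)) = Mul(Add(3, t), Add(-75, d)) = Mul(Add(-75, d), Add(3, t)))
Add(30192, Mul(-1, Function('y')(Function('w')(-1, -2), -175))) = Add(30192, Mul(-1, Add(-225, Mul(-75, 1), Mul(3, -175), Mul(-175, 1)))) = Add(30192, Mul(-1, Add(-225, -75, -525, -175))) = Add(30192, Mul(-1, -1000)) = Add(30192, 1000) = 31192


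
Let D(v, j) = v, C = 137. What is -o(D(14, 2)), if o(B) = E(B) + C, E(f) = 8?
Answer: -145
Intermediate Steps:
o(B) = 145 (o(B) = 8 + 137 = 145)
-o(D(14, 2)) = -1*145 = -145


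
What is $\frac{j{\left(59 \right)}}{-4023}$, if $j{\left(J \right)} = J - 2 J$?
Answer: $\frac{59}{4023} \approx 0.014666$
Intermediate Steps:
$j{\left(J \right)} = - J$
$\frac{j{\left(59 \right)}}{-4023} = \frac{\left(-1\right) 59}{-4023} = \left(-59\right) \left(- \frac{1}{4023}\right) = \frac{59}{4023}$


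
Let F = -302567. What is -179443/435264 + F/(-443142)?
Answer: 8696298797/32147293248 ≈ 0.27051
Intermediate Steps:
-179443/435264 + F/(-443142) = -179443/435264 - 302567/(-443142) = -179443*1/435264 - 302567*(-1/443142) = -179443/435264 + 302567/443142 = 8696298797/32147293248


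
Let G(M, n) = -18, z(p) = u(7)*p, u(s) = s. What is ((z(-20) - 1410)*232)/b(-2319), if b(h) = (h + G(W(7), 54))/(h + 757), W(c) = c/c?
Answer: -561695200/2337 ≈ -2.4035e+5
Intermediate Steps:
W(c) = 1
z(p) = 7*p
b(h) = (-18 + h)/(757 + h) (b(h) = (h - 18)/(h + 757) = (-18 + h)/(757 + h))
((z(-20) - 1410)*232)/b(-2319) = ((7*(-20) - 1410)*232)/(((-18 - 2319)/(757 - 2319))) = ((-140 - 1410)*232)/((-2337/(-1562))) = (-1550*232)/((-1/1562*(-2337))) = -359600/2337/1562 = -359600*1562/2337 = -561695200/2337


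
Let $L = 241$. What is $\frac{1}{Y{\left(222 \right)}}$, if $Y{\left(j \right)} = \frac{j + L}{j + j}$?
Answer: $\frac{444}{463} \approx 0.95896$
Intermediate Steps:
$Y{\left(j \right)} = \frac{241 + j}{2 j}$ ($Y{\left(j \right)} = \frac{j + 241}{j + j} = \frac{241 + j}{2 j}$)
$\frac{1}{Y{\left(222 \right)}} = \frac{1}{\frac{1}{2} \cdot \frac{1}{222} \left(241 + 222\right)} = \frac{1}{\frac{1}{2} \cdot \frac{1}{222} \cdot 463} = \frac{1}{\frac{463}{444}} = \frac{444}{463}$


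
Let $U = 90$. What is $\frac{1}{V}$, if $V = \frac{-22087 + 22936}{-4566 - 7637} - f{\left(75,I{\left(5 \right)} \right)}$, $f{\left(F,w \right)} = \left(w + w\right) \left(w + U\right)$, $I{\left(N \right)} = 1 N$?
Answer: $- \frac{12203}{11593699} \approx -0.0010526$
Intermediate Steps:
$I{\left(N \right)} = N$
$f{\left(F,w \right)} = 2 w \left(90 + w\right)$ ($f{\left(F,w \right)} = \left(w + w\right) \left(w + 90\right) = 2 w \left(90 + w\right)$)
$V = - \frac{11593699}{12203}$ ($V = \frac{-22087 + 22936}{-4566 - 7637} - 2 \cdot 5 \left(90 + 5\right) = \frac{849}{-12203} - 2 \cdot 5 \cdot 95 = 849 \left(- \frac{1}{12203}\right) - 950 = - \frac{849}{12203} - 950 = - \frac{11593699}{12203} \approx -950.07$)
$\frac{1}{V} = \frac{1}{- \frac{11593699}{12203}} = - \frac{12203}{11593699}$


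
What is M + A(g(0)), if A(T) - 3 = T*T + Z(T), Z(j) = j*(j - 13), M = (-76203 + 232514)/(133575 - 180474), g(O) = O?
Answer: -15614/46899 ≈ -0.33293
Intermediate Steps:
M = -156311/46899 (M = 156311/(-46899) = 156311*(-1/46899) = -156311/46899 ≈ -3.3329)
Z(j) = j*(-13 + j)
A(T) = 3 + T**2 + T*(-13 + T) (A(T) = 3 + (T*T + T*(-13 + T)) = 3 + (T**2 + T*(-13 + T)) = 3 + T**2 + T*(-13 + T))
M + A(g(0)) = -156311/46899 + (3 + 0**2 + 0*(-13 + 0)) = -156311/46899 + (3 + 0 + 0*(-13)) = -156311/46899 + (3 + 0 + 0) = -156311/46899 + 3 = -15614/46899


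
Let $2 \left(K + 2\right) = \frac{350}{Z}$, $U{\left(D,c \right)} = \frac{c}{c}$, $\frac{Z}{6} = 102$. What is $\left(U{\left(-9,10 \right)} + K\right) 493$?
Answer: $- \frac{12673}{36} \approx -352.03$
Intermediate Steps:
$Z = 612$ ($Z = 6 \cdot 102 = 612$)
$U{\left(D,c \right)} = 1$
$K = - \frac{1049}{612}$ ($K = -2 + \frac{350 \cdot \frac{1}{612}}{2} = -2 + \frac{1}{2} \cdot \frac{175}{306} = -2 + \frac{175}{612} = - \frac{1049}{612} \approx -1.7141$)
$\left(U{\left(-9,10 \right)} + K\right) 493 = \left(1 - \frac{1049}{612}\right) 493 = \left(- \frac{437}{612}\right) 493 = - \frac{12673}{36}$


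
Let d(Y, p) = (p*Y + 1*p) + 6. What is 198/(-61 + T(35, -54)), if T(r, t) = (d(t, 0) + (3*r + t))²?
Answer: 99/1594 ≈ 0.062108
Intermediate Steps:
d(Y, p) = 6 + p + Y*p (d(Y, p) = (Y*p + p) + 6 = (p + Y*p) + 6 = 6 + p + Y*p)
T(r, t) = (6 + t + 3*r)² (T(r, t) = ((6 + 0 + t*0) + (3*r + t))² = ((6 + 0 + 0) + (t + 3*r))² = (6 + (t + 3*r))² = (6 + t + 3*r)²)
198/(-61 + T(35, -54)) = 198/(-61 + (6 - 54 + 3*35)²) = 198/(-61 + (6 - 54 + 105)²) = 198/(-61 + 57²) = 198/(-61 + 3249) = 198/3188 = (1/3188)*198 = 99/1594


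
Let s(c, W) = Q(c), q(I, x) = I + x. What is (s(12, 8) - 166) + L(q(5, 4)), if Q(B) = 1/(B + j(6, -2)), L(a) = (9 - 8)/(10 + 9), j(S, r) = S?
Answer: -56735/342 ≈ -165.89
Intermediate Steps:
L(a) = 1/19
Q(B) = 1/(6 + B) (Q(B) = 1/(B + 6) = 1/(6 + B))
s(c, W) = 1/(6 + c)
(s(12, 8) - 166) + L(q(5, 4)) = (1/(6 + 12) - 166) + 1/19 = (1/18 - 166) + 1/19 = -2987/18 + 1/19 = -56735/342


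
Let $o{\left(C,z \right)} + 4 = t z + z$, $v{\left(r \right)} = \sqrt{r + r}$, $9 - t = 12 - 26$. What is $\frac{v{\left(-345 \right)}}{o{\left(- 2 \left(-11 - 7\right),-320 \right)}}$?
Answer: $- \frac{i \sqrt{690}}{7684} \approx - 0.0034185 i$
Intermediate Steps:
$t = 23$ ($t = 9 - \left(12 - 26\right) = 9 - -14 = 9 + 14 = 23$)
$v{\left(r \right)} = \sqrt{2} \sqrt{r}$ ($v{\left(r \right)} = \sqrt{2 r} = \sqrt{2} \sqrt{r}$)
$o{\left(C,z \right)} = -4 + 24 z$ ($o{\left(C,z \right)} = -4 + \left(23 z + z\right) = -4 + 24 z$)
$\frac{v{\left(-345 \right)}}{o{\left(- 2 \left(-11 - 7\right),-320 \right)}} = \frac{\sqrt{2} \sqrt{-345}}{-4 + 24 \left(-320\right)} = \frac{\sqrt{2} i \sqrt{345}}{-4 - 7680} = \frac{i \sqrt{690}}{-7684} = i \sqrt{690} \left(- \frac{1}{7684}\right) = - \frac{i \sqrt{690}}{7684}$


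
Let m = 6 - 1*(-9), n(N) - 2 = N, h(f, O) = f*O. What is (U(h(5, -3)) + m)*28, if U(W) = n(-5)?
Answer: 336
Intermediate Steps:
h(f, O) = O*f
n(N) = 2 + N
U(W) = -3 (U(W) = 2 - 5 = -3)
m = 15 (m = 6 + 9 = 15)
(U(h(5, -3)) + m)*28 = (-3 + 15)*28 = 12*28 = 336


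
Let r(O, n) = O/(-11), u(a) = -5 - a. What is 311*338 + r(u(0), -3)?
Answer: 1156303/11 ≈ 1.0512e+5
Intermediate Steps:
r(O, n) = -O/11 (r(O, n) = O*(-1/11) = -O/11)
311*338 + r(u(0), -3) = 311*338 - (-5 - 1*0)/11 = 105118 - (-5 + 0)/11 = 105118 - 1/11*(-5) = 105118 + 5/11 = 1156303/11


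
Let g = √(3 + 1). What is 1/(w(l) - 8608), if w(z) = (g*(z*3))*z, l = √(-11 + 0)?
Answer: -1/8674 ≈ -0.00011529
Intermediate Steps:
g = 2 (g = √4 = 2)
l = I*√11 (l = √(-11) = I*√11 ≈ 3.3166*I)
w(z) = 6*z² (w(z) = (2*(z*3))*z = (2*(3*z))*z = (6*z)*z = 6*z²)
1/(w(l) - 8608) = 1/(6*(I*√11)² - 8608) = 1/(6*(-11) - 8608) = 1/(-66 - 8608) = 1/(-8674) = -1/8674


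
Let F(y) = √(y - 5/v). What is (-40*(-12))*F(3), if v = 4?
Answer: 240*√7 ≈ 634.98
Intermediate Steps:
F(y) = √(-5/4 + y) (F(y) = √(y - 5/4) = √(-5/4 + y))
(-40*(-12))*F(3) = (-40*(-12))*(√(-5 + 4*3)/2) = 480*(√(-5 + 12)/2) = 480*(√7/2) = 240*√7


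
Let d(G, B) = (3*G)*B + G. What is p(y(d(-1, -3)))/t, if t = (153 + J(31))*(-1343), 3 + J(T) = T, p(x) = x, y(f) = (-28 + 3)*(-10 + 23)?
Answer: 325/243083 ≈ 0.0013370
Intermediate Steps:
d(G, B) = G + 3*B*G (d(G, B) = 3*B*G + G = G + 3*B*G)
y(f) = -325 (y(f) = -25*13 = -325)
J(T) = -3 + T
t = -243083 (t = (153 + (-3 + 31))*(-1343) = (153 + 28)*(-1343) = 181*(-1343) = -243083)
p(y(d(-1, -3)))/t = -325/(-243083) = -325*(-1/243083) = 325/243083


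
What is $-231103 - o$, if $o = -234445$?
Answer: $3342$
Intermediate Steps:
$-231103 - o = -231103 - -234445 = -231103 + 234445 = 3342$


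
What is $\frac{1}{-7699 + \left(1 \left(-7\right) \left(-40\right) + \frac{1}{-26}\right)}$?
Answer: $- \frac{26}{192895} \approx -0.00013479$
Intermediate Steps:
$\frac{1}{-7699 + \left(1 \left(-7\right) \left(-40\right) + \frac{1}{-26}\right)} = \frac{1}{-7699 - - \frac{7279}{26}} = \frac{1}{-7699 + \left(280 - \frac{1}{26}\right)} = \frac{1}{-7699 + \frac{7279}{26}} = \frac{1}{- \frac{192895}{26}} = - \frac{26}{192895}$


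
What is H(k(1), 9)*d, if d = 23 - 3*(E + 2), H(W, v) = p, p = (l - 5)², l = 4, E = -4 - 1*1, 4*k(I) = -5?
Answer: 32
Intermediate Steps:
k(I) = -5/4 (k(I) = (¼)*(-5) = -5/4)
E = -5 (E = -4 - 1 = -5)
p = 1 (p = (4 - 5)² = (-1)² = 1)
H(W, v) = 1
d = 32 (d = 23 - 3*(-5 + 2) = 23 - 3*(-3) = 23 + 9 = 32)
H(k(1), 9)*d = 1*32 = 32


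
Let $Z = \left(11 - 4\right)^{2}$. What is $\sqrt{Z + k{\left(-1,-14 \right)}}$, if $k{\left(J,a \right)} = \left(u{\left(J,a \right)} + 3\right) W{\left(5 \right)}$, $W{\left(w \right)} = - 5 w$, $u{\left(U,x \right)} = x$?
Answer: $18$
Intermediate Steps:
$k{\left(J,a \right)} = -75 - 25 a$ ($k{\left(J,a \right)} = \left(a + 3\right) \left(\left(-5\right) 5\right) = \left(3 + a\right) \left(-25\right) = -75 - 25 a$)
$Z = 49$ ($Z = 7^{2} = 49$)
$\sqrt{Z + k{\left(-1,-14 \right)}} = \sqrt{49 - -275} = \sqrt{49 + \left(-75 + 350\right)} = \sqrt{49 + 275} = \sqrt{324} = 18$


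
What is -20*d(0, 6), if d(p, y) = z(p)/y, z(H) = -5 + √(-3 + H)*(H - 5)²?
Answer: 50/3 - 250*I*√3/3 ≈ 16.667 - 144.34*I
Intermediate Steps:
z(H) = -5 + (-5 + H)²*√(-3 + H) (z(H) = -5 + √(-3 + H)*(-5 + H)² = -5 + (-5 + H)²*√(-3 + H))
d(p, y) = (-5 + (-5 + p)²*√(-3 + p))/y
-20*d(0, 6) = -20*(-5 + (-5 + 0)²*√(-3 + 0))/6 = -10*(-5 + (-5)²*√(-3))/3 = -10*(-5 + 25*(I*√3))/3 = -10*(-5 + 25*I*√3)/3 = -20*(-⅚ + 25*I*√3/6) = 50/3 - 250*I*√3/3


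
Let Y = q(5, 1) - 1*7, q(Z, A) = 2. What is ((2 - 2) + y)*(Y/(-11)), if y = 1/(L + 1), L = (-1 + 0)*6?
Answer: -1/11 ≈ -0.090909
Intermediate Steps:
Y = -5 (Y = 2 - 1*7 = 2 - 7 = -5)
L = -6 (L = -1*6 = -6)
y = -⅕ (y = 1/(-6 + 1) = 1/(-5) = -⅕ ≈ -0.20000)
((2 - 2) + y)*(Y/(-11)) = ((2 - 2) - ⅕)*(-5/(-11)) = (0 - ⅕)*(-5*(-1/11)) = -⅕*5/11 = -1/11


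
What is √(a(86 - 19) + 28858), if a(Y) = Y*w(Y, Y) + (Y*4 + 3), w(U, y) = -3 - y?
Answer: √24439 ≈ 156.33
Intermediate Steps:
a(Y) = 3 + 4*Y + Y*(-3 - Y) (a(Y) = Y*(-3 - Y) + (Y*4 + 3) = Y*(-3 - Y) + (4*Y + 3) = Y*(-3 - Y) + (3 + 4*Y) = 3 + 4*Y + Y*(-3 - Y))
√(a(86 - 19) + 28858) = √((3 + (86 - 19) - (86 - 19)²) + 28858) = √((3 + 67 - 1*67²) + 28858) = √((3 + 67 - 1*4489) + 28858) = √((3 + 67 - 4489) + 28858) = √(-4419 + 28858) = √24439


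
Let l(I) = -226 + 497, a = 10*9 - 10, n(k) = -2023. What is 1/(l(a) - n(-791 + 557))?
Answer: 1/2294 ≈ 0.00043592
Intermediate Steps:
a = 80 (a = 90 - 10 = 80)
l(I) = 271
1/(l(a) - n(-791 + 557)) = 1/(271 - 1*(-2023)) = 1/(271 + 2023) = 1/2294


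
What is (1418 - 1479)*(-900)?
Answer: 54900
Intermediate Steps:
(1418 - 1479)*(-900) = -61*(-900) = 54900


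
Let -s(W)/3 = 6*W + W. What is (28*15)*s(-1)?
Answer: 8820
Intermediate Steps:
s(W) = -21*W (s(W) = -3*(6*W + W) = -21*W)
(28*15)*s(-1) = (28*15)*(-21*(-1)) = 420*21 = 8820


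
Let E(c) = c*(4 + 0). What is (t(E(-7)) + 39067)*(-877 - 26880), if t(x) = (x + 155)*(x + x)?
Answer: -886974935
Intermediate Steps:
E(c) = 4*c (E(c) = c*4 = 4*c)
t(x) = 2*x*(155 + x) (t(x) = (155 + x)*(2*x) = 2*x*(155 + x))
(t(E(-7)) + 39067)*(-877 - 26880) = (2*(4*(-7))*(155 + 4*(-7)) + 39067)*(-877 - 26880) = (2*(-28)*(155 - 28) + 39067)*(-27757) = (2*(-28)*127 + 39067)*(-27757) = (-7112 + 39067)*(-27757) = 31955*(-27757) = -886974935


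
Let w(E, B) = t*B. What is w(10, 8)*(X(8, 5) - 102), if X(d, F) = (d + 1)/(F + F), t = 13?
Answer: -52572/5 ≈ -10514.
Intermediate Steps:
w(E, B) = 13*B
X(d, F) = (1 + d)/(2*F) (X(d, F) = (1 + d)/((2*F)) = (1 + d)*(1/(2*F)) = (1 + d)/(2*F))
w(10, 8)*(X(8, 5) - 102) = (13*8)*((½)*(1 + 8)/5 - 102) = 104*((½)*(⅕)*9 - 102) = 104*(9/10 - 102) = 104*(-1011/10) = -52572/5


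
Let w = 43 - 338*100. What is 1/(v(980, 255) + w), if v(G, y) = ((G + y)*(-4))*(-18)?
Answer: 1/55163 ≈ 1.8128e-5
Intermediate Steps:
v(G, y) = 72*G + 72*y (v(G, y) = (-4*G - 4*y)*(-18) = 72*G + 72*y)
w = -33757 (w = 43 - 33800 = -33757)
1/(v(980, 255) + w) = 1/((72*980 + 72*255) - 33757) = 1/((70560 + 18360) - 33757) = 1/(88920 - 33757) = 1/55163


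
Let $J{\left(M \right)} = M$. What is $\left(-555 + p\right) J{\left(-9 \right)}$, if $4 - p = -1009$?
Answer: $-4122$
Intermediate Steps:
$p = 1013$ ($p = 4 - -1009 = 4 + 1009 = 1013$)
$\left(-555 + p\right) J{\left(-9 \right)} = \left(-555 + 1013\right) \left(-9\right) = 458 \left(-9\right) = -4122$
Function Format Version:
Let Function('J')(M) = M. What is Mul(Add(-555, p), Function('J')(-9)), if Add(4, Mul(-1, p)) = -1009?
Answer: -4122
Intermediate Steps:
p = 1013 (p = Add(4, Mul(-1, -1009)) = Add(4, 1009) = 1013)
Mul(Add(-555, p), Function('J')(-9)) = Mul(Add(-555, 1013), -9) = Mul(458, -9) = -4122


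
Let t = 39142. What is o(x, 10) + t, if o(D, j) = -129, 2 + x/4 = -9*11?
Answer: 39013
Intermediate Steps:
x = -404 (x = -8 + 4*(-9*11) = -8 + 4*(-99) = -8 - 396 = -404)
o(x, 10) + t = -129 + 39142 = 39013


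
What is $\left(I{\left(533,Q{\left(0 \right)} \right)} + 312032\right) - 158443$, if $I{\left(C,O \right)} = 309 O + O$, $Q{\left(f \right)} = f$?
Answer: $153589$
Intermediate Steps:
$I{\left(C,O \right)} = 310 O$
$\left(I{\left(533,Q{\left(0 \right)} \right)} + 312032\right) - 158443 = \left(310 \cdot 0 + 312032\right) - 158443 = \left(0 + 312032\right) - 158443 = 312032 - 158443 = 153589$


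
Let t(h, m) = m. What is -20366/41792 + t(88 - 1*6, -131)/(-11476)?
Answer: -28530683/59950624 ≈ -0.47590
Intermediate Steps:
-20366/41792 + t(88 - 1*6, -131)/(-11476) = -20366/41792 - 131/(-11476) = -20366*1/41792 - 131*(-1/11476) = -10183/20896 + 131/11476 = -28530683/59950624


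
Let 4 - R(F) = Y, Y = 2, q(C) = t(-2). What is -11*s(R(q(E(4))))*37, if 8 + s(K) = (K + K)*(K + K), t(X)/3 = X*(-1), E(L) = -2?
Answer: -3256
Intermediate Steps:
t(X) = -3*X (t(X) = 3*(X*(-1)) = 3*(-X) = -3*X)
q(C) = 6 (q(C) = -3*(-2) = 6)
R(F) = 2 (R(F) = 4 - 1*2 = 4 - 2 = 2)
s(K) = -8 + 4*K**2 (s(K) = -8 + (K + K)*(K + K) = -8 + (2*K)*(2*K) = -8 + 4*K**2)
-11*s(R(q(E(4))))*37 = -11*(-8 + 4*2**2)*37 = -11*(-8 + 4*4)*37 = -11*(-8 + 16)*37 = -11*8*37 = -88*37 = -3256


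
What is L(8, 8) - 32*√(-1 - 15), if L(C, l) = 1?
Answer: 1 - 128*I ≈ 1.0 - 128.0*I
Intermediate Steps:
L(8, 8) - 32*√(-1 - 15) = 1 - 32*√(-1 - 15) = 1 - 128*I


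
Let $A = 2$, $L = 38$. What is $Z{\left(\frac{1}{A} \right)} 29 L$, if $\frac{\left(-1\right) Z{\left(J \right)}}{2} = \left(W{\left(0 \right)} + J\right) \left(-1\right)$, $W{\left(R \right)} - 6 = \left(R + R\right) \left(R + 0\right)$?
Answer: $14326$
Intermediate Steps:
$W{\left(R \right)} = 6 + 2 R^{2}$ ($W{\left(R \right)} = 6 + \left(R + R\right) \left(R + 0\right) = 6 + 2 R R = 6 + 2 R^{2}$)
$Z{\left(J \right)} = 12 + 2 J$ ($Z{\left(J \right)} = - 2 \left(\left(6 + 2 \cdot 0^{2}\right) + J\right) \left(-1\right) = - 2 \left(\left(6 + 2 \cdot 0\right) + J\right) \left(-1\right) = - 2 \left(\left(6 + 0\right) + J\right) \left(-1\right) = - 2 \left(6 + J\right) \left(-1\right) = - 2 \left(-6 - J\right) = 12 + 2 J$)
$Z{\left(\frac{1}{A} \right)} 29 L = \left(12 + \frac{2}{2}\right) 29 \cdot 38 = \left(12 + 2 \cdot \frac{1}{2}\right) 29 \cdot 38 = \left(12 + 1\right) 29 \cdot 38 = 13 \cdot 29 \cdot 38 = 377 \cdot 38 = 14326$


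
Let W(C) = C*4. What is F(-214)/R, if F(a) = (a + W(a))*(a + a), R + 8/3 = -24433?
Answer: -1373880/73307 ≈ -18.741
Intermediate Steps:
W(C) = 4*C
R = -73307/3 (R = -8/3 - 24433 = -73307/3 ≈ -24436.)
F(a) = 10*a**2 (F(a) = (a + 4*a)*(a + a) = (5*a)*(2*a) = 10*a**2)
F(-214)/R = (10*(-214)**2)/(-73307/3) = (10*45796)*(-3/73307) = 457960*(-3/73307) = -1373880/73307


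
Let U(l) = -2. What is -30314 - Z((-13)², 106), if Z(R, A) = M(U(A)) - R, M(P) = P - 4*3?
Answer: -30131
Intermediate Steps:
M(P) = -12 + P (M(P) = P - 12 = -12 + P)
Z(R, A) = -14 - R (Z(R, A) = (-12 - 2) - R = -14 - R)
-30314 - Z((-13)², 106) = -30314 - (-14 - 1*(-13)²) = -30314 - (-14 - 1*169) = -30314 - (-14 - 169) = -30314 - 1*(-183) = -30314 + 183 = -30131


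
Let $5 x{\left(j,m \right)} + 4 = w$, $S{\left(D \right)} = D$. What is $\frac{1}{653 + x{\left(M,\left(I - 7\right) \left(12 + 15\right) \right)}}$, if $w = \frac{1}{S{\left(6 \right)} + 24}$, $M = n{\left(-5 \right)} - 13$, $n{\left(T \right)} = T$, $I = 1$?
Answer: $\frac{150}{97831} \approx 0.0015333$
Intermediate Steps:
$M = -18$ ($M = -5 - 13 = -18$)
$w = \frac{1}{30}$ ($w = \frac{1}{6 + 24} = \frac{1}{30} \approx 0.033333$)
$x{\left(j,m \right)} = - \frac{119}{150}$ ($x{\left(j,m \right)} = - \frac{4}{5} + \frac{1}{5} \cdot \frac{1}{30} = - \frac{4}{5} + \frac{1}{150} = - \frac{119}{150}$)
$\frac{1}{653 + x{\left(M,\left(I - 7\right) \left(12 + 15\right) \right)}} = \frac{1}{653 - \frac{119}{150}} = \frac{1}{\frac{97831}{150}} = \frac{150}{97831}$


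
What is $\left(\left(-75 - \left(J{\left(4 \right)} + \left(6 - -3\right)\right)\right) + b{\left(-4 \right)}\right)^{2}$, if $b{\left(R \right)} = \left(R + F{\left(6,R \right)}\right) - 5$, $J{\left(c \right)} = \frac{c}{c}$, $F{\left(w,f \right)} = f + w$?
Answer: $8464$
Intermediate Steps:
$J{\left(c \right)} = 1$
$b{\left(R \right)} = 1 + 2 R$ ($b{\left(R \right)} = \left(R + \left(R + 6\right)\right) - 5 = \left(R + \left(6 + R\right)\right) - 5 = \left(6 + 2 R\right) - 5 = 1 + 2 R$)
$\left(\left(-75 - \left(J{\left(4 \right)} + \left(6 - -3\right)\right)\right) + b{\left(-4 \right)}\right)^{2} = \left(\left(-75 - \left(1 + \left(6 - -3\right)\right)\right) + \left(1 + 2 \left(-4\right)\right)\right)^{2} = \left(\left(-75 - \left(1 + \left(6 + 3\right)\right)\right) + \left(1 - 8\right)\right)^{2} = \left(\left(-75 - \left(1 + 9\right)\right) - 7\right)^{2} = \left(\left(-75 - 10\right) - 7\right)^{2} = \left(-85 - 7\right)^{2} = \left(-92\right)^{2} = 8464$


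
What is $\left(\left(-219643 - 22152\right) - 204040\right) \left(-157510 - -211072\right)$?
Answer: $-23879814270$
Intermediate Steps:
$\left(\left(-219643 - 22152\right) - 204040\right) \left(-157510 - -211072\right) = \left(\left(-219643 - 22152\right) - 204040\right) \left(-157510 + 211072\right) = \left(-241795 - 204040\right) 53562 = \left(-445835\right) 53562 = -23879814270$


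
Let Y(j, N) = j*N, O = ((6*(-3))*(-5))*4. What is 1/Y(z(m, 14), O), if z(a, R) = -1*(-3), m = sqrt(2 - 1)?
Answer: 1/1080 ≈ 0.00092593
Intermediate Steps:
O = 360 (O = -18*(-5)*4 = 90*4 = 360)
m = 1 (m = sqrt(1) = 1)
z(a, R) = 3
Y(j, N) = N*j
1/Y(z(m, 14), O) = 1/(360*3) = 1/1080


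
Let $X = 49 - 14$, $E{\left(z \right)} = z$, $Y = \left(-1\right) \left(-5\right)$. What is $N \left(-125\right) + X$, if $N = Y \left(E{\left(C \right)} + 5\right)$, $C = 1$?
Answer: $-3715$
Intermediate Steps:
$Y = 5$
$X = 35$ ($X = 49 - 14 = 35$)
$N = 30$ ($N = 5 \left(1 + 5\right) = 5 \cdot 6 = 30$)
$N \left(-125\right) + X = 30 \left(-125\right) + 35 = -3750 + 35 = -3715$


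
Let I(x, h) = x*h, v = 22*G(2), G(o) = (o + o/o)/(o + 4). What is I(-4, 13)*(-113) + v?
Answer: 5887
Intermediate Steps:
G(o) = (1 + o)/(4 + o) (G(o) = (o + 1)/(4 + o) = (1 + o)/(4 + o))
v = 11 (v = 22*((1 + 2)/(4 + 2)) = 22*(3/6) = 22*((⅙)*3) = 22*(½) = 11)
I(x, h) = h*x
I(-4, 13)*(-113) + v = (13*(-4))*(-113) + 11 = -52*(-113) + 11 = 5876 + 11 = 5887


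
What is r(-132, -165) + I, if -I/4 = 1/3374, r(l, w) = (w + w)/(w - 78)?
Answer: 185408/136647 ≈ 1.3568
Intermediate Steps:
r(l, w) = 2*w/(-78 + w) (r(l, w) = (2*w)/(-78 + w) = 2*w/(-78 + w))
I = -2/1687 (I = -4/3374 = -4*1/3374 = -2/1687 ≈ -0.0011855)
r(-132, -165) + I = 2*(-165)/(-78 - 165) - 2/1687 = 2*(-165)/(-243) - 2/1687 = 2*(-165)*(-1/243) - 2/1687 = 110/81 - 2/1687 = 185408/136647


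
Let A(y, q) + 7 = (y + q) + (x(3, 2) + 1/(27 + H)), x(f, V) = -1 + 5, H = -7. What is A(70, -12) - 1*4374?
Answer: -86379/20 ≈ -4319.0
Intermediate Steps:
x(f, V) = 4
A(y, q) = -59/20 + q + y (A(y, q) = -7 + ((y + q) + (4 + 1/(27 - 7))) = -7 + ((q + y) + (4 + 1/20)) = -7 + ((q + y) + 81/20) = -7 + (81/20 + q + y) = -59/20 + q + y)
A(70, -12) - 1*4374 = (-59/20 - 12 + 70) - 1*4374 = 1101/20 - 4374 = -86379/20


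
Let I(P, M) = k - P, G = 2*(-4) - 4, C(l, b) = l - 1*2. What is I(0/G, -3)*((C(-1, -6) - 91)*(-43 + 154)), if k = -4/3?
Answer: 13912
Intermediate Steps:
C(l, b) = -2 + l (C(l, b) = l - 2 = -2 + l)
G = -12 (G = -8 - 4 = -12)
k = -4/3 (k = -4*⅓ = -4/3 ≈ -1.3333)
I(P, M) = -4/3 - P
I(0/G, -3)*((C(-1, -6) - 91)*(-43 + 154)) = (-4/3 - 0/(-12))*(((-2 - 1) - 91)*(-43 + 154)) = (-4/3 - 0*(-1)/12)*((-3 - 91)*111) = (-4/3 - 1*0)*(-94*111) = (-4/3 + 0)*(-10434) = -4/3*(-10434) = 13912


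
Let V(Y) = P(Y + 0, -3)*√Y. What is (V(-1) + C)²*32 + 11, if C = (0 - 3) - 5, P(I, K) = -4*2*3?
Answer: -16373 + 12288*I ≈ -16373.0 + 12288.0*I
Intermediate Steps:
P(I, K) = -24 (P(I, K) = -8*3 = -24)
V(Y) = -24*√Y
C = -8 (C = -3 - 5 = -8)
(V(-1) + C)²*32 + 11 = (-24*I - 8)²*32 + 11 = (-8 - 24*I)²*32 + 11 = 32*(-8 - 24*I)² + 11 = 11 + 32*(-8 - 24*I)²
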